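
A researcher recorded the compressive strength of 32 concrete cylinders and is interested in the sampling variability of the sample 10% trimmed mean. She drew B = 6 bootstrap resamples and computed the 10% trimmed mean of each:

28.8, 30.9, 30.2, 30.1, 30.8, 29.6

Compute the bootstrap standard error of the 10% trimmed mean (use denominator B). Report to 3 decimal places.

SE* = 0.716

Bootstrap SE is the standard deviation of the 6 replicate 10% trimmed means.
Mean of replicates: (28.8 + 30.9 + 30.2 + 30.1 + 30.8 + 29.6) / 6 = 180.4000 / 6 = 30.0667
Sum of squared deviations: (−1.2667)² + (+0.8333)² + (+0.1333)² + (+0.0333)² + (+0.7333)² + (−0.4667)² = 3.0733
Variance = 3.0733 / 6 = 0.5122
SE* = √0.5122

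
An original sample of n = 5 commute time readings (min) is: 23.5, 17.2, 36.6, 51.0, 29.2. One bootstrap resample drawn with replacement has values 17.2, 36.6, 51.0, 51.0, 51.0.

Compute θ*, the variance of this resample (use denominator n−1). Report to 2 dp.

θ* = 221.29

Mean = 41.3600; sum of squared deviations = 885.1520
s² = 885.1520 / 4 = 221.2880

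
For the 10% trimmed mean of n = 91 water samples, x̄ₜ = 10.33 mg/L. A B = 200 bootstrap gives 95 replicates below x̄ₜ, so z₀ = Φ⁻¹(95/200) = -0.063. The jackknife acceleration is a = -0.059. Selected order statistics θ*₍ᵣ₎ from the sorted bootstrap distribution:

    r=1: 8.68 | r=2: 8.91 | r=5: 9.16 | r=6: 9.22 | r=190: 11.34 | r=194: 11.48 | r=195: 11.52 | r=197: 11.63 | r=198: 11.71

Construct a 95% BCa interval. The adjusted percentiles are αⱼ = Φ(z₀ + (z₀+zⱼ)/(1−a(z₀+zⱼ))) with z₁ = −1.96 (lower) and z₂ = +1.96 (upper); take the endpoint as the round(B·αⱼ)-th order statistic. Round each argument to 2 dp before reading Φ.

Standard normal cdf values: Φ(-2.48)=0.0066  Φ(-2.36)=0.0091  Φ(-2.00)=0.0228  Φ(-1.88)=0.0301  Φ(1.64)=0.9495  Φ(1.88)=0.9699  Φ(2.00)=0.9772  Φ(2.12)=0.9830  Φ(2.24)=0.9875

(8.91, 11.34)

Lower: z₀ + z₁ = -0.063 + (-1.960) = -2.023; 1 − a(z₀+z₁) = 1 − (-0.059)(-2.023) = 0.8806; argument = -0.063 + (-2.023)/0.8806 = -2.3602 → -2.36.
α₁ = Φ(-2.36) = 0.0091; rank = round(200 × 0.0091) = 2; θ*₍2₎ = 8.91.
Upper: z₀ + z₂ = 1.897; 1 − a(z₀+z₂) = 1.1119; argument = 1.6431 → 1.64; α₂ = 0.9495; rank = 190; θ*₍190₎ = 11.34.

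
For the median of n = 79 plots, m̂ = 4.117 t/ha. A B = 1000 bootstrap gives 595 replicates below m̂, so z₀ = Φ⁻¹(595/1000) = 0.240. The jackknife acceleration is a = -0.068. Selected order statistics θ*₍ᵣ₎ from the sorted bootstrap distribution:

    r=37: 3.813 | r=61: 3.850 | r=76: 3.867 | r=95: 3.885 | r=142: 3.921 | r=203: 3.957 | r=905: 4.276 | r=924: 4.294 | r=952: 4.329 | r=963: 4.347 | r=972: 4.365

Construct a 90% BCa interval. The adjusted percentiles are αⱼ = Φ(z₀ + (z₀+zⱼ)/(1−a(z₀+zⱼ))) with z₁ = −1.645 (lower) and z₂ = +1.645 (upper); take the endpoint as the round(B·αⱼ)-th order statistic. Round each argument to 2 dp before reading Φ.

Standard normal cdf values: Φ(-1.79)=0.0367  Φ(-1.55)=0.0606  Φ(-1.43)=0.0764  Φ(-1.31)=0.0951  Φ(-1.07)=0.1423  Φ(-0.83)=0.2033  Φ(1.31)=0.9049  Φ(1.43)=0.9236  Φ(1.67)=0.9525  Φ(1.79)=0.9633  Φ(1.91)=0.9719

Lower: z₀ + z₁ = 0.240 + (-1.645) = -1.405; 1 − a(z₀+z₁) = 1 − (-0.068)(-1.405) = 0.9045; argument = 0.240 + (-1.405)/0.9045 = -1.3134 → -1.31.
α₁ = Φ(-1.31) = 0.0951; rank = round(1000 × 0.0951) = 95; θ*₍95₎ = 3.885.
Upper: z₀ + z₂ = 1.885; 1 − a(z₀+z₂) = 1.1282; argument = 1.9108 → 1.91; α₂ = 0.9719; rank = 972; θ*₍972₎ = 4.365.

(3.885, 4.365)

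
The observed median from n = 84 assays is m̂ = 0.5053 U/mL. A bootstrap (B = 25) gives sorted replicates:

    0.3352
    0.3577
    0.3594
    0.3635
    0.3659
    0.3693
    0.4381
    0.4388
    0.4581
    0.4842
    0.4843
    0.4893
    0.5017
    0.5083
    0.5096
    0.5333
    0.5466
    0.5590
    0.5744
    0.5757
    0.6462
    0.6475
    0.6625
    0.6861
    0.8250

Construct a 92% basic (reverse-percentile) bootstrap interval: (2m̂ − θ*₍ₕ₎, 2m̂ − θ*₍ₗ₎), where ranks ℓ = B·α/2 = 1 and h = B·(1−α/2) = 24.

Percentile endpoints at ranks 1 and 24: θ*₍1₎ = 0.3352, θ*₍24₎ = 0.6861.
Basic interval reflects these around m̂:
  lower = 2 × 0.5053 − 0.6861 = 0.3245
  upper = 2 × 0.5053 − 0.3352 = 0.6754

(0.3245, 0.6754)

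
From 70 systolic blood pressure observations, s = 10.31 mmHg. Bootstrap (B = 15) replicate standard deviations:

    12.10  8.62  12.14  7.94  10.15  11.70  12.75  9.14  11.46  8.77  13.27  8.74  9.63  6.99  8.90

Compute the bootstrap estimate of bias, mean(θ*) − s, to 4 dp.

bias = −0.1567

mean(θ*) = (12.10 + 8.62 + 12.14 + 7.94 + 10.15 + 11.70 + 12.75 + 9.14 + 11.46 + 8.77 + 13.27 + 8.74 + 9.63 + 6.99 + 8.90) / 15 = 10.15333
bias = 10.15333 − 10.31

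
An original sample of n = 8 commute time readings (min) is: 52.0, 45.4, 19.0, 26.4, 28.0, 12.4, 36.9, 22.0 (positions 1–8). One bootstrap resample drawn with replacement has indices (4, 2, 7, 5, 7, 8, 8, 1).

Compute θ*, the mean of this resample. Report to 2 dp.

θ* = 33.70

Resample values: 26.4, 45.4, 36.9, 28.0, 36.9, 22.0, 22.0, 52.0.
Mean = (26.4 + 45.4 + 36.9 + 28.0 + 36.9 + 22.0 + 22.0 + 52.0) / 8 = 269.60 / 8 = 33.70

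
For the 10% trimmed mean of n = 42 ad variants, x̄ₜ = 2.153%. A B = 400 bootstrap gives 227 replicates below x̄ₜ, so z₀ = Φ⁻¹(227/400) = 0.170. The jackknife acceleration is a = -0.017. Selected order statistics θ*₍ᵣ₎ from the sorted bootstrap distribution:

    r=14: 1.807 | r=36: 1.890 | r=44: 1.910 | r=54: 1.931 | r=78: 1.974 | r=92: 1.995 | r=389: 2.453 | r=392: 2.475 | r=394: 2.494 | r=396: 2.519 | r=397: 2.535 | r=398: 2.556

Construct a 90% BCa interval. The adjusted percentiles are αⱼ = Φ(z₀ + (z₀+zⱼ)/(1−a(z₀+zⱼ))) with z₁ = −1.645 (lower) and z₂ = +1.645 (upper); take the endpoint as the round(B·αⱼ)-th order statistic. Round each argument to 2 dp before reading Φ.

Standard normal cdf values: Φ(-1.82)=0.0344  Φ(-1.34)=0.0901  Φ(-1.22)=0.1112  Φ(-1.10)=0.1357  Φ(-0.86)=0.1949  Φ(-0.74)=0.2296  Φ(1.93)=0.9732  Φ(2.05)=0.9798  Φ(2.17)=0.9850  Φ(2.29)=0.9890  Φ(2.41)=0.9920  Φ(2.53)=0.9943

(1.890, 2.453)

Lower: z₀ + z₁ = 0.170 + (-1.645) = -1.475; 1 − a(z₀+z₁) = 1 − (-0.017)(-1.475) = 0.9749; argument = 0.170 + (-1.475)/0.9749 = -1.3429 → -1.34.
α₁ = Φ(-1.34) = 0.0901; rank = round(400 × 0.0901) = 36; θ*₍36₎ = 1.890.
Upper: z₀ + z₂ = 1.815; 1 − a(z₀+z₂) = 1.0309; argument = 1.9307 → 1.93; α₂ = 0.9732; rank = 389; θ*₍389₎ = 2.453.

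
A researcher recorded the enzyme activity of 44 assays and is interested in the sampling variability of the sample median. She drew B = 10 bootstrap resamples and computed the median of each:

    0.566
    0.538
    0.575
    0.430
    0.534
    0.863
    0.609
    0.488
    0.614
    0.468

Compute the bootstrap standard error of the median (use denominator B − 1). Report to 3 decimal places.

Bootstrap SE is the standard deviation of the 10 replicate medians.
Mean of replicates: (0.566 + 0.538 + 0.575 + 0.430 + 0.534 + 0.863 + 0.609 + 0.488 + 0.614 + 0.468) / 10 = 5.68500 / 10 = 0.56850
Sum of squared deviations: (−0.00250)² + (−0.03050)² + (+0.00650)² + (−0.13850)² + (−0.03450)² + (+0.29450)² + (+0.04050)² + (−0.08050)² + (+0.04550)² + (−0.10050)² = 0.12837
Variance = 0.12837 / 9 = 0.01426
SE* = √0.01426

SE* = 0.119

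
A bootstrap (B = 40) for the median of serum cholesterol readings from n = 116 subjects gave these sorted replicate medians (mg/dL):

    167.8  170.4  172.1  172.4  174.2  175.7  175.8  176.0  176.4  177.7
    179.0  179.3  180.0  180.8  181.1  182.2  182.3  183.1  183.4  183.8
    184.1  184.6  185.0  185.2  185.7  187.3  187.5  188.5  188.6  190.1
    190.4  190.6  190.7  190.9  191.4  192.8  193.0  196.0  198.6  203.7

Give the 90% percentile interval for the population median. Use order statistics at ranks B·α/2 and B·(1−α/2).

(170.4, 196.0)

α = 0.10; lower rank = 40 × 0.050 = 2; upper rank = 40 × 0.950 = 38.
The 2nd smallest replicate is 170.4; the 38th is 196.0.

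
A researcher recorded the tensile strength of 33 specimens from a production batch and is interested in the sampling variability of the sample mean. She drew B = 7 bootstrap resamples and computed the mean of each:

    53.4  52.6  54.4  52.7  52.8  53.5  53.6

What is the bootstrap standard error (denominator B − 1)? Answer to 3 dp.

SE* = 0.639

Bootstrap SE is the standard deviation of the 7 replicate means.
Mean of replicates: (53.4 + 52.6 + 54.4 + 52.7 + 52.8 + 53.5 + 53.6) / 7 = 373.0000 / 7 = 53.2857
Sum of squared deviations: (+0.1143)² + (−0.6857)² + (+1.1143)² + (−0.5857)² + (−0.4857)² + (+0.2143)² + (+0.3143)² = 2.4486
Variance = 2.4486 / 6 = 0.4081
SE* = √0.4081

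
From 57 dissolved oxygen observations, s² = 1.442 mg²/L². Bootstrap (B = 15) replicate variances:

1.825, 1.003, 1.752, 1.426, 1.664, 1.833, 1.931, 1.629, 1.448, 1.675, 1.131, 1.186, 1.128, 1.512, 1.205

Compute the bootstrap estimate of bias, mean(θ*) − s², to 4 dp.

mean(θ*) = (1.825 + 1.003 + 1.752 + 1.426 + 1.664 + 1.833 + 1.931 + 1.629 + 1.448 + 1.675 + 1.131 + 1.186 + 1.128 + 1.512 + 1.205) / 15 = 1.48987
bias = 1.48987 − 1.442

bias = +0.0479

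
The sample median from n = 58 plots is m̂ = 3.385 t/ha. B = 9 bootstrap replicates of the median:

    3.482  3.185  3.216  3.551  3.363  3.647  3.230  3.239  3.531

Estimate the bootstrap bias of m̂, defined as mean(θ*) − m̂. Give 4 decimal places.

mean(θ*) = (3.482 + 3.185 + 3.216 + 3.551 + 3.363 + 3.647 + 3.230 + 3.239 + 3.531) / 9 = 3.38267
bias = 3.38267 − 3.385

bias = −0.0023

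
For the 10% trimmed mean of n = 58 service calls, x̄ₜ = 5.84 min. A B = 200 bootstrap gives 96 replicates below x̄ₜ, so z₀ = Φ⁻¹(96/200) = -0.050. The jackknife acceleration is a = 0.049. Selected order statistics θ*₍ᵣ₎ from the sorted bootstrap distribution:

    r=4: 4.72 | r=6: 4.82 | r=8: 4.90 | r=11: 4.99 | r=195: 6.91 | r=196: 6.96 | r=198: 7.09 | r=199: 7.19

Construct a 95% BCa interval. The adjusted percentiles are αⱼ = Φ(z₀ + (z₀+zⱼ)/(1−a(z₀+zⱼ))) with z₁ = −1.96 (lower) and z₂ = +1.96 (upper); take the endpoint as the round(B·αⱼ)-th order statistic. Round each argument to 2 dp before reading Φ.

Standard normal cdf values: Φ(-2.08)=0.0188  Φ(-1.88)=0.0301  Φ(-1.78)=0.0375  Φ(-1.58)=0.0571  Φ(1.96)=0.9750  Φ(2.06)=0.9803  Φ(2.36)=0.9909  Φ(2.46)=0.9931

(4.82, 6.96)

Lower: z₀ + z₁ = -0.050 + (-1.960) = -2.010; 1 − a(z₀+z₁) = 1 − (0.049)(-2.010) = 1.0985; argument = -0.050 + (-2.010)/1.0985 = -1.8798 → -1.88.
α₁ = Φ(-1.88) = 0.0301; rank = round(200 × 0.0301) = 6; θ*₍6₎ = 4.82.
Upper: z₀ + z₂ = 1.910; 1 − a(z₀+z₂) = 0.9064; argument = 2.0572 → 2.06; α₂ = 0.9803; rank = 196; θ*₍196₎ = 6.96.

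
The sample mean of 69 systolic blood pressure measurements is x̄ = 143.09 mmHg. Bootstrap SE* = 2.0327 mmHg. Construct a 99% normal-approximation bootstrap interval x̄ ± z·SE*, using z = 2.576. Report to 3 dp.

Margin = 2.576 × 2.0327 = 5.2362
Interval: 143.09 ± 5.2362

(137.854, 148.326)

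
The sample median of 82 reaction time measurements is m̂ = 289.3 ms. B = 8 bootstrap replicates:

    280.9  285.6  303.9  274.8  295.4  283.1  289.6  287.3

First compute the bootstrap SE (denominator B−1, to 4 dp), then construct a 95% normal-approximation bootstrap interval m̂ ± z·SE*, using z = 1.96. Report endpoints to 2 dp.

Mean of replicates = 287.5750; sum of squared deviations = 563.5950; SE* = √(563.5950/7) = 8.9729
Margin = 1.96 × 8.9729 = 17.587
Interval: 289.3 ± 17.587

(271.71, 306.89)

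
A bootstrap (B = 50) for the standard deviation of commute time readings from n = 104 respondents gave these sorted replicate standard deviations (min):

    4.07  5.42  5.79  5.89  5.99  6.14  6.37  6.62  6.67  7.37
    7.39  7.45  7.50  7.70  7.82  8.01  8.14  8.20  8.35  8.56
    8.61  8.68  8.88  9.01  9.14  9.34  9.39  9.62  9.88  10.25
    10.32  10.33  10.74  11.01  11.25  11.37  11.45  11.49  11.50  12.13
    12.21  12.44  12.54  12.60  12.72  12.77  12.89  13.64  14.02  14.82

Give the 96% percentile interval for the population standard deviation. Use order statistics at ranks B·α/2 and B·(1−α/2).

α = 0.04; lower rank = 50 × 0.020 = 1; upper rank = 50 × 0.980 = 49.
The 1st smallest replicate is 4.07; the 49th is 14.02.

(4.07, 14.02)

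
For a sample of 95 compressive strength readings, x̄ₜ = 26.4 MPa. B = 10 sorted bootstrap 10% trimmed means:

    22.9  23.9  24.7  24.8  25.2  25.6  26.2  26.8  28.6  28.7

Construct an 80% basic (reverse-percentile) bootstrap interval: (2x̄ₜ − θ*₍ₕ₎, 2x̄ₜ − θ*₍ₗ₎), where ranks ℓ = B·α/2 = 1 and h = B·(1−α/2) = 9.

(24.2, 29.9)

Percentile endpoints at ranks 1 and 9: θ*₍1₎ = 22.9, θ*₍9₎ = 28.6.
Basic interval reflects these around x̄ₜ:
  lower = 2 × 26.4 − 28.6 = 24.2
  upper = 2 × 26.4 − 22.9 = 29.9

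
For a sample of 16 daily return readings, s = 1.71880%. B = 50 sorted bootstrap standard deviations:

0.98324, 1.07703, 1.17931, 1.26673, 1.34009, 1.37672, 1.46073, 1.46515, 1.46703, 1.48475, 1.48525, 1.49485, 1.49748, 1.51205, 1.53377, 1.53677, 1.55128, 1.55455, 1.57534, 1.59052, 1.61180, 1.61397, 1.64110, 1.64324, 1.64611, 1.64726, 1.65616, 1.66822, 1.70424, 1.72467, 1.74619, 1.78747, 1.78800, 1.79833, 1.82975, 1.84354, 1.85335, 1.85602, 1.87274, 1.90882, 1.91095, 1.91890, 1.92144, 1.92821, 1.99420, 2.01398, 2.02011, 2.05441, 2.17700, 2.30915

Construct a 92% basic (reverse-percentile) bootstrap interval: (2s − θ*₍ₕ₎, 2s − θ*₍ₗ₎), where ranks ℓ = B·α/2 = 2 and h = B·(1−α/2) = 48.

(1.38319, 2.36057)

Percentile endpoints at ranks 2 and 48: θ*₍2₎ = 1.07703, θ*₍48₎ = 2.05441.
Basic interval reflects these around s:
  lower = 2 × 1.71880 − 2.05441 = 1.38319
  upper = 2 × 1.71880 − 1.07703 = 2.36057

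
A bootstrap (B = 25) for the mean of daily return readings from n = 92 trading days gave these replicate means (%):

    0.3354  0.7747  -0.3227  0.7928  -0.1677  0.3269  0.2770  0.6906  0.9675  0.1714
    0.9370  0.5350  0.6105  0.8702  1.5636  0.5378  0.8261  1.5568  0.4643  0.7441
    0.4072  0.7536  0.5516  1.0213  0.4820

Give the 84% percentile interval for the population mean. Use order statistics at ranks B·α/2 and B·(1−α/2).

(-0.1677, 1.0213)

Sorted replicates: -0.3227, -0.1677, 0.1714, 0.2770, 0.3269, 0.3354, 0.4072, 0.4643, 0.4820, 0.5350, 0.5378, 0.5516, 0.6105, 0.6906, 0.7441, 0.7536, 0.7747, 0.7928, 0.8261, 0.8702, 0.9370, 0.9675, 1.0213, 1.5568, 1.5636
α = 0.16; lower rank = 25 × 0.080 = 2; upper rank = 25 × 0.920 = 23.
The 2nd smallest replicate is -0.1677; the 23rd is 1.0213.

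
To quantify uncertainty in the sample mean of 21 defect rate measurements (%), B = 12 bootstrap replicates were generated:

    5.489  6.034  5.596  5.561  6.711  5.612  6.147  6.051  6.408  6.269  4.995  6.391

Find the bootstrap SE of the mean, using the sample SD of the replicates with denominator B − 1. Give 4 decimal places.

SE* = 0.4913

Bootstrap SE is the standard deviation of the 12 replicate means.
Mean of replicates: (5.489 + 6.034 + 5.596 + 5.561 + 6.711 + 5.612 + 6.147 + 6.051 + 6.408 + 6.269 + 4.995 + 6.391) / 12 = 71.26400 / 12 = 5.93867
Sum of squared deviations: (−0.44967)² + (+0.09533)² + (−0.34267)² + (−0.37767)² + (+0.77233)² + (−0.32667)² + (+0.20833)² + (+0.11233)² + (+0.46933)² + (+0.33033)² + (−0.94367)² + (+0.45233)² = 2.65508
Variance = 2.65508 / 11 = 0.24137
SE* = √0.24137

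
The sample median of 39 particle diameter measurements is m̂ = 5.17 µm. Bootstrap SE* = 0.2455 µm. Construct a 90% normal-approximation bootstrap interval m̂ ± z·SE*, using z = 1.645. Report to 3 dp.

(4.766, 5.574)

Margin = 1.645 × 0.2455 = 0.4038
Interval: 5.17 ± 0.4038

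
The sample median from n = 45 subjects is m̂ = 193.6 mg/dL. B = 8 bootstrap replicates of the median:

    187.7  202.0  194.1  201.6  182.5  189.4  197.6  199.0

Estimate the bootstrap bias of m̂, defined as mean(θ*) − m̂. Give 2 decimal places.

bias = +0.64

mean(θ*) = (187.7 + 202.0 + 194.1 + 201.6 + 182.5 + 189.4 + 197.6 + 199.0) / 8 = 194.238
bias = 194.238 − 193.6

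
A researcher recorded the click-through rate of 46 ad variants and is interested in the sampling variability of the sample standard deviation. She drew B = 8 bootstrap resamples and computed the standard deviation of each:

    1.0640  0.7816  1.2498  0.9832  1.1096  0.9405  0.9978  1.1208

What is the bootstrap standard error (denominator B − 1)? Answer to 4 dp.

SE* = 0.1399

Bootstrap SE is the standard deviation of the 8 replicate standard deviations.
Mean of replicates: (1.0640 + 0.7816 + 1.2498 + 0.9832 + 1.1096 + 0.9405 + 0.9978 + 1.1208) / 8 = 8.24730 / 8 = 1.03091
Sum of squared deviations: (+0.03309)² + (−0.24931)² + (+0.21889)² + (−0.04771)² + (+0.07869)² + (−0.09041)² + (−0.03311)² + (+0.08989)² = 0.13698
Variance = 0.13698 / 7 = 0.01957
SE* = √0.01957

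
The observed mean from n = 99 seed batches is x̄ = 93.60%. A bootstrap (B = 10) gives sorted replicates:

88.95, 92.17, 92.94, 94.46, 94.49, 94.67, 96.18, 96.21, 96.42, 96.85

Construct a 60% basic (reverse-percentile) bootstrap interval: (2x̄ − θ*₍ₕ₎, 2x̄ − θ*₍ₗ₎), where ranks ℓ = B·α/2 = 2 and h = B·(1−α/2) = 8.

(90.99, 95.03)

Percentile endpoints at ranks 2 and 8: θ*₍2₎ = 92.17, θ*₍8₎ = 96.21.
Basic interval reflects these around x̄:
  lower = 2 × 93.60 − 96.21 = 90.99
  upper = 2 × 93.60 − 92.17 = 95.03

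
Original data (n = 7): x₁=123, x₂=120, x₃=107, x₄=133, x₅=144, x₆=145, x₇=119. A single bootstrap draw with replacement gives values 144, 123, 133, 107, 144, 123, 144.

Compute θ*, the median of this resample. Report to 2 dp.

Sorted: 107, 123, 123, 133, 144, 144, 144
Median = middle value = 133.00

θ* = 133.00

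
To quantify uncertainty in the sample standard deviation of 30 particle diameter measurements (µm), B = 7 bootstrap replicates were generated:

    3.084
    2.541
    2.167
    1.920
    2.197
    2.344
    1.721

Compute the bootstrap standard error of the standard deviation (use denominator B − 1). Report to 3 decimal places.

SE* = 0.444

Bootstrap SE is the standard deviation of the 7 replicate standard deviations.
Mean of replicates: (3.084 + 2.541 + 2.167 + 1.920 + 2.197 + 2.344 + 1.721) / 7 = 15.9740 / 7 = 2.2820
Sum of squared deviations: (+0.8020)² + (+0.2590)² + (−0.1150)² + (−0.3620)² + (−0.0850)² + (+0.0620)² + (−0.5610)² = 1.1803
Variance = 1.1803 / 6 = 0.1967
SE* = √0.1967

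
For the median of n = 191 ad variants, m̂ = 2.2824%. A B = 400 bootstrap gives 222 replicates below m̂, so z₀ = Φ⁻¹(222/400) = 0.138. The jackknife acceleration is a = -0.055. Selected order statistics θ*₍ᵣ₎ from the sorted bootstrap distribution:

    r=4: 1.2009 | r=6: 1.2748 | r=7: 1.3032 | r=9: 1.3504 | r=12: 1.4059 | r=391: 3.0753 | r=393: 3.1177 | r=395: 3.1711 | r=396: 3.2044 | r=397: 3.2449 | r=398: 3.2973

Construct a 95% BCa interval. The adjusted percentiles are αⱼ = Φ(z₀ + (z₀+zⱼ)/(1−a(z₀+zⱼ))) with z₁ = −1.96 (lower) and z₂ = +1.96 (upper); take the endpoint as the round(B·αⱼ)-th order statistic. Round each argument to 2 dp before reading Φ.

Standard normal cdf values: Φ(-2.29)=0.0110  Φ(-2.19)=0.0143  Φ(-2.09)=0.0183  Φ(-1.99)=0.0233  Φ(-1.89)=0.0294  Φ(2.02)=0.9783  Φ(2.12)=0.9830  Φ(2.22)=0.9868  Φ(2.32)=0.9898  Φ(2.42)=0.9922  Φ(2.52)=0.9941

(1.4059, 3.0753)

Lower: z₀ + z₁ = 0.138 + (-1.960) = -1.822; 1 − a(z₀+z₁) = 1 − (-0.055)(-1.822) = 0.8998; argument = 0.138 + (-1.822)/0.8998 = -1.8869 → -1.89.
α₁ = Φ(-1.89) = 0.0294; rank = round(400 × 0.0294) = 12; θ*₍12₎ = 1.4059.
Upper: z₀ + z₂ = 2.098; 1 − a(z₀+z₂) = 1.1154; argument = 2.0190 → 2.02; α₂ = 0.9783; rank = 391; θ*₍391₎ = 3.0753.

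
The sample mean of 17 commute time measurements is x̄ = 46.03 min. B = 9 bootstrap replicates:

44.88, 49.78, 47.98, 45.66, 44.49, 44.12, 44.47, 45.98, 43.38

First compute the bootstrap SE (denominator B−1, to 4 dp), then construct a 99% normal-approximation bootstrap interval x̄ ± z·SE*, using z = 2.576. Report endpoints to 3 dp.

(40.765, 51.295)

Mean of replicates = 45.6378; sum of squared deviations = 33.4182; SE* = √(33.4182/8) = 2.0438
Margin = 2.576 × 2.0438 = 5.2648
Interval: 46.03 ± 5.2648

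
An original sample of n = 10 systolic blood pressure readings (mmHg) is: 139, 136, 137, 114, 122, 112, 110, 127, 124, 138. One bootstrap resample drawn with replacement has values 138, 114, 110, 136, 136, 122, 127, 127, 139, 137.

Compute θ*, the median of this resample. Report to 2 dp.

Sorted: 110, 114, 122, 127, 127, 136, 136, 137, 138, 139
Median = average of the two middle values = 131.50

θ* = 131.50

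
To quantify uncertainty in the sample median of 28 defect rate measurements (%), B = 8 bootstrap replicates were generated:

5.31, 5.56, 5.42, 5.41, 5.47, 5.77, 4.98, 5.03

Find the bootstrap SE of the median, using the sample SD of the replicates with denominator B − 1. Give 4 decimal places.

Bootstrap SE is the standard deviation of the 8 replicate medians.
Mean of replicates: (5.31 + 5.56 + 5.42 + 5.41 + 5.47 + 5.77 + 4.98 + 5.03) / 8 = 42.95000 / 8 = 5.36875
Sum of squared deviations: (−0.05875)² + (+0.19125)² + (+0.05125)² + (+0.04125)² + (+0.10125)² + (+0.40125)² + (−0.38875)² + (−0.33875)² = 0.48149
Variance = 0.48149 / 7 = 0.06878
SE* = √0.06878

SE* = 0.2623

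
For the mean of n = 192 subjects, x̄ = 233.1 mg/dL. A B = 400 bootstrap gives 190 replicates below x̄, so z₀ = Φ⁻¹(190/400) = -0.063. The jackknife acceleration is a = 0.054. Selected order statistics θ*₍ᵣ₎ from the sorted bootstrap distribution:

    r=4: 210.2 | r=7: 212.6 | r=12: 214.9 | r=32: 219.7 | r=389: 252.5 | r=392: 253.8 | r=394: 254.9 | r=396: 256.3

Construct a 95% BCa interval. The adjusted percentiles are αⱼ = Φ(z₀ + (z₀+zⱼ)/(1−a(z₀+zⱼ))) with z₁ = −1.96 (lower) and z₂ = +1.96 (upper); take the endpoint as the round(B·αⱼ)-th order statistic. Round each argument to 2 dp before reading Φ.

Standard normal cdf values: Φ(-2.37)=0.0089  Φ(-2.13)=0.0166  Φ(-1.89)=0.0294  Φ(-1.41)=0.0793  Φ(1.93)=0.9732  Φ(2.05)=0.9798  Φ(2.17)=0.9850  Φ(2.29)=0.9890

(214.9, 253.8)

Lower: z₀ + z₁ = -0.063 + (-1.960) = -2.023; 1 − a(z₀+z₁) = 1 − (0.054)(-2.023) = 1.1092; argument = -0.063 + (-2.023)/1.1092 = -1.8868 → -1.89.
α₁ = Φ(-1.89) = 0.0294; rank = round(400 × 0.0294) = 12; θ*₍12₎ = 214.9.
Upper: z₀ + z₂ = 1.897; 1 − a(z₀+z₂) = 0.8976; argument = 2.0505 → 2.05; α₂ = 0.9798; rank = 392; θ*₍392₎ = 253.8.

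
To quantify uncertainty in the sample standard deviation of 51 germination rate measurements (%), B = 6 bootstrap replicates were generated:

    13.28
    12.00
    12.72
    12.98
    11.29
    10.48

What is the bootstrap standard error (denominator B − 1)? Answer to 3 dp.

SE* = 1.081

Bootstrap SE is the standard deviation of the 6 replicate standard deviations.
Mean of replicates: (13.28 + 12.00 + 12.72 + 12.98 + 11.29 + 10.48) / 6 = 72.7500 / 6 = 12.1250
Sum of squared deviations: (+1.1550)² + (−0.1250)² + (+0.5950)² + (+0.8550)² + (−0.8350)² + (−1.6450)² = 5.8380
Variance = 5.8380 / 5 = 1.1676
SE* = √1.1676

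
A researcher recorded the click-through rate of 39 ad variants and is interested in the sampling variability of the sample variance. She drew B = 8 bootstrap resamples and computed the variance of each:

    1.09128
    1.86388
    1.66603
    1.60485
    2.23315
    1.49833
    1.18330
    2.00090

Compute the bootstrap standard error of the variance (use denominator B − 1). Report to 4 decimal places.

Bootstrap SE is the standard deviation of the 8 replicate variances.
Mean of replicates: (1.09128 + 1.86388 + 1.66603 + 1.60485 + 2.23315 + 1.49833 + 1.18330 + 2.00090) / 8 = 13.141720 / 8 = 1.642715
Sum of squared deviations: (−0.551435)² + (+0.221165)² + (+0.023315)² + (−0.037865)² + (+0.590435)² + (−0.144385)² + (−0.459415)² + (+0.358185)² = 1.063791
Variance = 1.063791 / 7 = 0.151970
SE* = √0.151970

SE* = 0.3898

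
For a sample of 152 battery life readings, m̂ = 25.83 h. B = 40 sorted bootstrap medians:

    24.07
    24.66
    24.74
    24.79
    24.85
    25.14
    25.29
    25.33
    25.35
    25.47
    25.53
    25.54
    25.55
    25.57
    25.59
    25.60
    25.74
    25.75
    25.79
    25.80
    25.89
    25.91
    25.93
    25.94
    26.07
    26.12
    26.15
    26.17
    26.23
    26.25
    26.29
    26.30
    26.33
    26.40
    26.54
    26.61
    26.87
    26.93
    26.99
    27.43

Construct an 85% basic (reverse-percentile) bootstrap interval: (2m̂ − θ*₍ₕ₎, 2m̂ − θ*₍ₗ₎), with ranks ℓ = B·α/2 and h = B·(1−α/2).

(24.79, 26.92)

Percentile endpoints at ranks 3 and 37: θ*₍3₎ = 24.74, θ*₍37₎ = 26.87.
Basic interval reflects these around m̂:
  lower = 2 × 25.83 − 26.87 = 24.79
  upper = 2 × 25.83 − 24.74 = 26.92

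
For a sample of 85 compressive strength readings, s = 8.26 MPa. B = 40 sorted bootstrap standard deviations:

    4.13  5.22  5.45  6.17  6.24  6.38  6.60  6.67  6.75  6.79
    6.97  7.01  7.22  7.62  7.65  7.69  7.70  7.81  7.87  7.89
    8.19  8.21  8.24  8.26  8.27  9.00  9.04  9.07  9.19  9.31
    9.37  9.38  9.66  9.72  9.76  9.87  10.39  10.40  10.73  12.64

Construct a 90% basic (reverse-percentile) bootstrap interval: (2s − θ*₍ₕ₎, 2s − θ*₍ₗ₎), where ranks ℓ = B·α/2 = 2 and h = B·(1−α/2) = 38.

(6.12, 11.30)

Percentile endpoints at ranks 2 and 38: θ*₍2₎ = 5.22, θ*₍38₎ = 10.40.
Basic interval reflects these around s:
  lower = 2 × 8.26 − 10.40 = 6.12
  upper = 2 × 8.26 − 5.22 = 11.30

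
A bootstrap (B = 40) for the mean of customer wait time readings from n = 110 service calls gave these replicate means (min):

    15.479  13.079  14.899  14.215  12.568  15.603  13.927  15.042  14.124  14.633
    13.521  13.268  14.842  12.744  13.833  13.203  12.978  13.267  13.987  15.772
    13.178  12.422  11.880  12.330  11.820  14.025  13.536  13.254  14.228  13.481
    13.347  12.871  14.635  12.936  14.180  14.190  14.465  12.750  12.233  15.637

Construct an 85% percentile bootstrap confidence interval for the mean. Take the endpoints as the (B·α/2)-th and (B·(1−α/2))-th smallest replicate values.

Sorted replicates: 11.820, 11.880, 12.233, 12.330, 12.422, 12.568, 12.744, 12.750, 12.871, 12.936, 12.978, 13.079, 13.178, 13.203, 13.254, 13.267, 13.268, 13.347, 13.481, 13.521, 13.536, 13.833, 13.927, 13.987, 14.025, 14.124, 14.180, 14.190, 14.215, 14.228, 14.465, 14.633, 14.635, 14.842, 14.899, 15.042, 15.479, 15.603, 15.637, 15.772
α = 0.15; lower rank = 40 × 0.075 = 3; upper rank = 40 × 0.925 = 37.
The 3rd smallest replicate is 12.233; the 37th is 15.479.

(12.233, 15.479)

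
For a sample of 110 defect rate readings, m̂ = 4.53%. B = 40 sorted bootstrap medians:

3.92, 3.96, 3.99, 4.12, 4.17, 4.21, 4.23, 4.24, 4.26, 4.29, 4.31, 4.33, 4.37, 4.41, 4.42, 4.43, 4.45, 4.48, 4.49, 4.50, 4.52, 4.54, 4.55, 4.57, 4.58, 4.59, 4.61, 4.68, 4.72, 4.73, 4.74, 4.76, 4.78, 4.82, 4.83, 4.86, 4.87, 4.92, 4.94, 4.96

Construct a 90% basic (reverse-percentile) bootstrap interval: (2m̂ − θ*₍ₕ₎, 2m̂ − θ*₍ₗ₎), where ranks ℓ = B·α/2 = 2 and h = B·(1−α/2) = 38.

(4.14, 5.10)

Percentile endpoints at ranks 2 and 38: θ*₍2₎ = 3.96, θ*₍38₎ = 4.92.
Basic interval reflects these around m̂:
  lower = 2 × 4.53 − 4.92 = 4.14
  upper = 2 × 4.53 − 3.96 = 5.10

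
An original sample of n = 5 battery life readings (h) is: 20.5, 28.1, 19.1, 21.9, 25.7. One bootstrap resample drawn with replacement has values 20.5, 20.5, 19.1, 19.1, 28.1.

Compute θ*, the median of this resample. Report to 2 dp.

Sorted: 19.1, 19.1, 20.5, 20.5, 28.1
Median = middle value = 20.50

θ* = 20.50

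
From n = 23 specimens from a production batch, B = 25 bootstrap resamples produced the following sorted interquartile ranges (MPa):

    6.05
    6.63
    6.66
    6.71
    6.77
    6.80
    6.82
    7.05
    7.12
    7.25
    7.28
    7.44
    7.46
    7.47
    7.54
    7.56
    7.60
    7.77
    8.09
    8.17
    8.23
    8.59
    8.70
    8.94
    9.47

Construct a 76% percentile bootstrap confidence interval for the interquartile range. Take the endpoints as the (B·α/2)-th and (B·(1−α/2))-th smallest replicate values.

α = 0.24; lower rank = 25 × 0.120 = 3; upper rank = 25 × 0.880 = 22.
The 3rd smallest replicate is 6.66; the 22nd is 8.59.

(6.66, 8.59)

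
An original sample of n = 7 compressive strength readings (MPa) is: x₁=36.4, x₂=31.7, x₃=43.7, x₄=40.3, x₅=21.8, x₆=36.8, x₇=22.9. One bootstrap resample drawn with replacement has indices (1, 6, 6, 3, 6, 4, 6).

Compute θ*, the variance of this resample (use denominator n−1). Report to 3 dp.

θ* = 7.622

Resample values: 36.4, 36.8, 36.8, 43.7, 36.8, 40.3, 36.8.
Mean = 38.2286; sum of squared deviations = 45.7343
s² = 45.7343 / 6 = 7.6224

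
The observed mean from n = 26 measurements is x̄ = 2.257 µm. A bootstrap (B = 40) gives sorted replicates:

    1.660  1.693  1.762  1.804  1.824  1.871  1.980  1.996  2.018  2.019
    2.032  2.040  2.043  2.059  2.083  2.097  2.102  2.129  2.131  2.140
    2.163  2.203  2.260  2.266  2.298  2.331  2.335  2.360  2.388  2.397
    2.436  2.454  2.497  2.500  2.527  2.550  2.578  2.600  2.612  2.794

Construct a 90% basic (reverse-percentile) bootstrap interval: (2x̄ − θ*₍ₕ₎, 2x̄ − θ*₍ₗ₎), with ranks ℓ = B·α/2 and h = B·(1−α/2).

Percentile endpoints at ranks 2 and 38: θ*₍2₎ = 1.693, θ*₍38₎ = 2.600.
Basic interval reflects these around x̄:
  lower = 2 × 2.257 − 2.600 = 1.914
  upper = 2 × 2.257 − 1.693 = 2.821

(1.914, 2.821)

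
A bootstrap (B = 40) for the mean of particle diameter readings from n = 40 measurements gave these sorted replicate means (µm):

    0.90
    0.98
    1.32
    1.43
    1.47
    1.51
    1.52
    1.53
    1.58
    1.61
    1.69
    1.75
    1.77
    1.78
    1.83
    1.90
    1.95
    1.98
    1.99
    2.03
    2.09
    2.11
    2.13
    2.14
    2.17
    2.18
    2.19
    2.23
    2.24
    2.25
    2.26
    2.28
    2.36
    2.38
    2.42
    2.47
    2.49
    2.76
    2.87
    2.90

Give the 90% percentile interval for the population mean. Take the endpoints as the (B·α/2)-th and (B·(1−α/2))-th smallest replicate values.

(0.98, 2.76)

α = 0.10; lower rank = 40 × 0.050 = 2; upper rank = 40 × 0.950 = 38.
The 2nd smallest replicate is 0.98; the 38th is 2.76.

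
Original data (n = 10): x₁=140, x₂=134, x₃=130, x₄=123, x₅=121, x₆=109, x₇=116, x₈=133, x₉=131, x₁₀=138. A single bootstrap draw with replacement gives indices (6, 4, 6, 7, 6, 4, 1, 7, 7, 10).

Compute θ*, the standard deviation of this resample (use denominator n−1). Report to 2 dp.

Resample values: 109, 123, 109, 116, 109, 123, 140, 116, 116, 138.
Mean = 119.9000; sum of squared deviations = 1152.9000
s² = 1152.9000 / 9 = 128.1000
s = √128.1000 = 11.32

θ* = 11.32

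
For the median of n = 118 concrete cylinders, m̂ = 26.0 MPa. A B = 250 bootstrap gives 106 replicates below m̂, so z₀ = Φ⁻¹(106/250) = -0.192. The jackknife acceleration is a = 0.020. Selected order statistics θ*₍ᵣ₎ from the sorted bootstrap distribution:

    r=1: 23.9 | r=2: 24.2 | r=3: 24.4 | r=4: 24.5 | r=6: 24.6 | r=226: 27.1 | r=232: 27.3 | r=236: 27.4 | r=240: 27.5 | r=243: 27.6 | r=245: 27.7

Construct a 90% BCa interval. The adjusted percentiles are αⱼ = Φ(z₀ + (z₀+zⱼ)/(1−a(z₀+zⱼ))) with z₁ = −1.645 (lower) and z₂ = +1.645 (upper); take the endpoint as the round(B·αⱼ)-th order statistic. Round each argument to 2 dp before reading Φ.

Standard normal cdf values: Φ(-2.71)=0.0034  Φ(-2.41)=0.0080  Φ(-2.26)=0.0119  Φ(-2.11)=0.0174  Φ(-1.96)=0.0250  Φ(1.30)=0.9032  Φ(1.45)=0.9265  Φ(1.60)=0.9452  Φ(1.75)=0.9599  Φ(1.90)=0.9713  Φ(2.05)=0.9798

(24.6, 27.1)

Lower: z₀ + z₁ = -0.192 + (-1.645) = -1.837; 1 − a(z₀+z₁) = 1 − (0.020)(-1.837) = 1.0367; argument = -0.192 + (-1.837)/1.0367 = -1.9639 → -1.96.
α₁ = Φ(-1.96) = 0.0250; rank = round(250 × 0.0250) = 6; θ*₍6₎ = 24.6.
Upper: z₀ + z₂ = 1.453; 1 − a(z₀+z₂) = 0.9709; argument = 1.3045 → 1.30; α₂ = 0.9032; rank = 226; θ*₍226₎ = 27.1.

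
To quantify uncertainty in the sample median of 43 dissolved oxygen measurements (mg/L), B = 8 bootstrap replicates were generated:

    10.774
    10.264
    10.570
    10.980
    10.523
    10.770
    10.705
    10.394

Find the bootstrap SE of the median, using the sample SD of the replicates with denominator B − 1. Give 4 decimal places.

Bootstrap SE is the standard deviation of the 8 replicate medians.
Mean of replicates: (10.774 + 10.264 + 10.570 + 10.980 + 10.523 + 10.770 + 10.705 + 10.394) / 8 = 84.98000 / 8 = 10.62250
Sum of squared deviations: (+0.15150)² + (−0.35850)² + (−0.05250)² + (+0.35750)² + (−0.09950)² + (+0.14750)² + (+0.08250)² + (−0.22850)² = 0.37271
Variance = 0.37271 / 7 = 0.05324
SE* = √0.05324

SE* = 0.2307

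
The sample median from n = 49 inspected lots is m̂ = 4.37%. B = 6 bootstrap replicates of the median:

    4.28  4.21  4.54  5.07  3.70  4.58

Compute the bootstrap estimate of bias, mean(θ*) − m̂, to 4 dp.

bias = +0.0267

mean(θ*) = (4.28 + 4.21 + 4.54 + 5.07 + 3.70 + 4.58) / 6 = 4.39667
bias = 4.39667 − 4.37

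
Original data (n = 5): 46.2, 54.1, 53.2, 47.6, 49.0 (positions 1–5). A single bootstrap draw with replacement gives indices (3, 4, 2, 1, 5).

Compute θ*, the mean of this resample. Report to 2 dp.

θ* = 50.02

Resample values: 53.2, 47.6, 54.1, 46.2, 49.0.
Mean = (53.2 + 47.6 + 54.1 + 46.2 + 49.0) / 5 = 250.10 / 5 = 50.02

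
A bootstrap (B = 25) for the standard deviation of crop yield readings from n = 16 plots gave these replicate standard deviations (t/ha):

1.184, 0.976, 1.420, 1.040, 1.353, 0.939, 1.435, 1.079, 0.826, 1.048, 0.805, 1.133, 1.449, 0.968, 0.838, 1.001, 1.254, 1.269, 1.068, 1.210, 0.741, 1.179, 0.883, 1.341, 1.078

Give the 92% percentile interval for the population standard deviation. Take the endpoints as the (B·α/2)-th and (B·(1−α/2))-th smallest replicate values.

Sorted replicates: 0.741, 0.805, 0.826, 0.838, 0.883, 0.939, 0.968, 0.976, 1.001, 1.040, 1.048, 1.068, 1.078, 1.079, 1.133, 1.179, 1.184, 1.210, 1.254, 1.269, 1.341, 1.353, 1.420, 1.435, 1.449
α = 0.08; lower rank = 25 × 0.040 = 1; upper rank = 25 × 0.960 = 24.
The 1st smallest replicate is 0.741; the 24th is 1.435.

(0.741, 1.435)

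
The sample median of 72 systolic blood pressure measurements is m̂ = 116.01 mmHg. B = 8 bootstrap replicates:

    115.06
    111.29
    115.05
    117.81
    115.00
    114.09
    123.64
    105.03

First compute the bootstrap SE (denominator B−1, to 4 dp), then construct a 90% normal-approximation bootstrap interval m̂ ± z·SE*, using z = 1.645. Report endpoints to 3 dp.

(107.319, 124.701)

Mean of replicates = 114.6213; sum of squared deviations = 195.3973; SE* = √(195.3973/7) = 5.2834
Margin = 1.645 × 5.2834 = 8.6912
Interval: 116.01 ± 8.6912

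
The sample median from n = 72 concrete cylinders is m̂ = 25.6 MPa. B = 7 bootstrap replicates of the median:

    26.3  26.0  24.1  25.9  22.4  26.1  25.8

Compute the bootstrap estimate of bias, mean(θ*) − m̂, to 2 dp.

mean(θ*) = (26.3 + 26.0 + 24.1 + 25.9 + 22.4 + 26.1 + 25.8) / 7 = 25.229
bias = 25.229 − 25.6

bias = −0.37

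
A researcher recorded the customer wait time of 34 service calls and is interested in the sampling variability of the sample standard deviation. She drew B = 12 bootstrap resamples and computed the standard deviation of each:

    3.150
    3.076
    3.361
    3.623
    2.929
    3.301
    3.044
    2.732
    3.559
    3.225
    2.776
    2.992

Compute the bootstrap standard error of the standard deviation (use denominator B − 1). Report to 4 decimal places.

SE* = 0.2811

Bootstrap SE is the standard deviation of the 12 replicate standard deviations.
Mean of replicates: (3.150 + 3.076 + 3.361 + 3.623 + 2.929 + 3.301 + 3.044 + 2.732 + 3.559 + 3.225 + 2.776 + 2.992) / 12 = 37.76800 / 12 = 3.14733
Sum of squared deviations: (+0.00267)² + (−0.07133)² + (+0.21367)² + (+0.47567)² + (−0.21833)² + (+0.15367)² + (−0.10333)² + (−0.41533)² + (+0.41167)² + (+0.07767)² + (−0.37133)² + (−0.15533)² = 0.86899
Variance = 0.86899 / 11 = 0.07900
SE* = √0.07900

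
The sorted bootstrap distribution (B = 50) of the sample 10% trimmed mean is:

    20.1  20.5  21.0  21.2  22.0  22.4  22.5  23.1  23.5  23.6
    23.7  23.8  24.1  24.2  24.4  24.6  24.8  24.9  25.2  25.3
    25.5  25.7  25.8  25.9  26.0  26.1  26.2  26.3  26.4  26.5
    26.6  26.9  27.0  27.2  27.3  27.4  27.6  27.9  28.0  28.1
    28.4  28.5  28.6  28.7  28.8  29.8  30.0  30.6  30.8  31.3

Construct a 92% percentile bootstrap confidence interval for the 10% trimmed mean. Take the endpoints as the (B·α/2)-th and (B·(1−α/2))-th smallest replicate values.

α = 0.08; lower rank = 50 × 0.040 = 2; upper rank = 50 × 0.960 = 48.
The 2nd smallest replicate is 20.5; the 48th is 30.6.

(20.5, 30.6)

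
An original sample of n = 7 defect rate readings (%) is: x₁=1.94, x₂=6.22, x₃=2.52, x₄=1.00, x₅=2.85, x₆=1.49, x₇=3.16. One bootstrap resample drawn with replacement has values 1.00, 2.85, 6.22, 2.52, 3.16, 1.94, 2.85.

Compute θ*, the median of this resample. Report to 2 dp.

Sorted: 1.00, 1.94, 2.52, 2.85, 2.85, 3.16, 6.22
Median = middle value = 2.85

θ* = 2.85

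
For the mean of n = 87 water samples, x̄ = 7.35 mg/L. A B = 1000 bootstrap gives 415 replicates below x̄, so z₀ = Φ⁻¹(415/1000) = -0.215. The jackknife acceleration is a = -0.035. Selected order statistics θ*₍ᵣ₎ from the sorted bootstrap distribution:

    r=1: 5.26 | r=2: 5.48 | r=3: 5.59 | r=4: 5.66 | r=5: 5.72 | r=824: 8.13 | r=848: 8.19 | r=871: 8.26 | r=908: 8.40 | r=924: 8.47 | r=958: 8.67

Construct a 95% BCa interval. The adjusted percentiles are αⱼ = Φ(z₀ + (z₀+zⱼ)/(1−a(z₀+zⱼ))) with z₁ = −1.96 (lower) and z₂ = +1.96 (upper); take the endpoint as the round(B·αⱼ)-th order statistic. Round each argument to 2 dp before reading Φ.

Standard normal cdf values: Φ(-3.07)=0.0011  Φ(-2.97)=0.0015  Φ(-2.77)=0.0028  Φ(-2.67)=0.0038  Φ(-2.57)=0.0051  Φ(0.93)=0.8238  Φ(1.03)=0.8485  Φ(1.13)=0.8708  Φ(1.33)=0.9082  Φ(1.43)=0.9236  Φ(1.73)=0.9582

(5.72, 8.47)

Lower: z₀ + z₁ = -0.215 + (-1.960) = -2.175; 1 − a(z₀+z₁) = 1 − (-0.035)(-2.175) = 0.9239; argument = -0.215 + (-2.175)/0.9239 = -2.5692 → -2.57.
α₁ = Φ(-2.57) = 0.0051; rank = round(1000 × 0.0051) = 5; θ*₍5₎ = 5.72.
Upper: z₀ + z₂ = 1.745; 1 − a(z₀+z₂) = 1.0611; argument = 1.4296 → 1.43; α₂ = 0.9236; rank = 924; θ*₍924₎ = 8.47.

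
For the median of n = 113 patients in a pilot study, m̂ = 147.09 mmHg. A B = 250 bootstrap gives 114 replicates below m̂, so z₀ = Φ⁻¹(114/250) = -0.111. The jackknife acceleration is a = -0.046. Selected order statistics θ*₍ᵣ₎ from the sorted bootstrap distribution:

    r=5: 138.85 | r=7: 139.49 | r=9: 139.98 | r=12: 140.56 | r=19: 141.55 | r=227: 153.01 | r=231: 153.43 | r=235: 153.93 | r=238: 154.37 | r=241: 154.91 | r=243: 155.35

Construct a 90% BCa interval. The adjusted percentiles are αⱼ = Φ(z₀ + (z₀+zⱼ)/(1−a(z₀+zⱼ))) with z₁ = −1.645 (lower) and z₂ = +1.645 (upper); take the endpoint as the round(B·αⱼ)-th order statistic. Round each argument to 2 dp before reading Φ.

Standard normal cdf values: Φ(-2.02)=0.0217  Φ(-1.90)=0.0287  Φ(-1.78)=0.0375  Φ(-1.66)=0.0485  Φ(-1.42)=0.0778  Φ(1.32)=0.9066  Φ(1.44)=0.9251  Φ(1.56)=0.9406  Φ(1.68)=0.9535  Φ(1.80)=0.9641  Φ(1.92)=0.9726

(138.85, 153.01)

Lower: z₀ + z₁ = -0.111 + (-1.645) = -1.756; 1 − a(z₀+z₁) = 1 − (-0.046)(-1.756) = 0.9192; argument = -0.111 + (-1.756)/0.9192 = -2.0213 → -2.02.
α₁ = Φ(-2.02) = 0.0217; rank = round(250 × 0.0217) = 5; θ*₍5₎ = 138.85.
Upper: z₀ + z₂ = 1.534; 1 − a(z₀+z₂) = 1.0706; argument = 1.3219 → 1.32; α₂ = 0.9066; rank = 227; θ*₍227₎ = 153.01.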